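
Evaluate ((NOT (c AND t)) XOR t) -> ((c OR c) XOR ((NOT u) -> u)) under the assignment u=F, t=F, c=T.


Substitute u=F, t=F, c=T:
c AND t = T AND F = F
NOT (c AND t) = T
(NOT (c AND t)) XOR t = T XOR F = T
c OR c = T OR T = T
NOT u = T
(NOT u) -> u = T -> F = F
(c OR c) XOR ((NOT u) -> u) = T XOR F = T
((NOT (c AND t)) XOR t) -> ((c OR c) XOR ((NOT u) -> u)) = T -> T = T

T


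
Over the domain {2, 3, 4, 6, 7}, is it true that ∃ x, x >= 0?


Evaluate the predicate on each element: 2:T, 3:T, 4:T, 6:T, 7:T.
Witness x = 2 satisfies the predicate.

T


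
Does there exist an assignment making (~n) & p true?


Search for a satisfying assignment over {n, p}.
Try n=False, p=True: the formula evaluates to True.
A satisfying assignment exists.

Satisfiable.


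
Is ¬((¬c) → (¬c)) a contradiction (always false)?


Truth table over {c}:
c | φ
-----
F | F
T | F
Every row is false.

Yes, it is a contradiction.


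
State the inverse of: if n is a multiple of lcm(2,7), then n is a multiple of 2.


The inverse of (P → Q) is (¬P → ¬Q). It is equivalent to the converse, not to the original.
Here P = 'n is a multiple of lcm(2,7)' and Q = 'n is a multiple of 2'.

If not (n is a multiple of lcm(2,7)), then not (n is a multiple of 2).


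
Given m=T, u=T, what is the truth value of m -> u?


Implication is false only when antecedent is true and consequent is false.
Substitute: m=T, u=T.
T -> T evaluates to T.

T


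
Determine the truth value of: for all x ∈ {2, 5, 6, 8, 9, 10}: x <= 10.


Evaluate the predicate on each element: 2:T, 5:T, 6:T, 8:T, 9:T, 10:T.
Every element satisfies the predicate.

T


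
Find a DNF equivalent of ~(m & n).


Step 1: Apply De Morgan: ¬(m ∧ n) = ¬m ∨ ¬n.

(~m) | (~n)


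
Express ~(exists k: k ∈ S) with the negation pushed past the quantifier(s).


¬(forall x: φ) = exists x: ¬φ, and ¬(exists x: φ) = forall x: ¬φ.
Apply to the existential statement.

forall k: ~(k ∈ S)


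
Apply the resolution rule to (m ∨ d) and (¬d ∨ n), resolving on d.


The clauses contain complementary literals d and ¬d.
Resolution eliminates this pair and disjoins the remaining literals (merging duplicates).

(m ∨ n)


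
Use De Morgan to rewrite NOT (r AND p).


De Morgan: the negation of a conjunction is the disjunction of the negations.
Distribute NOT across AND, flipping it to OR, and negate each literal.

(NOT r) OR (NOT p)


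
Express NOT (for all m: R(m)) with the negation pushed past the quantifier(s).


¬(for all x: φ) = there exists x: ¬φ, and ¬(there exists x: φ) = for all x: ¬φ.
Apply to the universal statement.

there exists m: NOT(R(m))


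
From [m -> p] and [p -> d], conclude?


Hypothetical syllogism: from (P → Q) and (Q → R), infer (P → R).
Chain the two implications through the shared middle term 'p'.

m -> d


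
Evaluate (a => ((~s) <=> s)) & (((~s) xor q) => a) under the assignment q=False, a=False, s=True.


Substitute q=False, a=False, s=True:
~s = False
(~s) <=> s = False <=> True = False
a => ((~s) <=> s) = False => False = True
~s = False
(~s) xor q = False xor False = False
((~s) xor q) => a = False => False = True
(a => ((~s) <=> s)) & (((~s) xor q) => a) = True & True = True

True


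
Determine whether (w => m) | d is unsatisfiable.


Truth table over {d, m, w}:
d | m | w | φ
-------------
False | False | False | True
True | False | False | True
False | True | False | True
True | True | False | True
False | False | True | False
True | False | True | True
False | True | True | True
True | True | True | True
Satisfying assignment at row 1: d=False, m=False, w=False gives True.

No, it is not a contradiction.


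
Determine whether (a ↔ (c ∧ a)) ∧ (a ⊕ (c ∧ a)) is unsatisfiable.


Truth table over {a, c}:
a | c | φ
---------
F | F | F
T | F | F
F | T | F
T | T | F
Every row is false.

Yes, it is a contradiction.


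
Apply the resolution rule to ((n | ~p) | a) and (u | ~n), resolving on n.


The clauses contain complementary literals n and ~n.
Resolution eliminates this pair and disjoins the remaining literals (merging duplicates).

((a | ~p) | u)


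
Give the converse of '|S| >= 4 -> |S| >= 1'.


The converse of (P → Q) is (Q → P). It is not in general equivalent to the original.
Here P = '|S| >= 4' and Q = '|S| >= 1'.

If |S| >= 1, then |S| >= 4.


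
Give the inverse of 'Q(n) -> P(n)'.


The inverse of (P → Q) is (¬P → ¬Q). It is equivalent to the converse, not to the original.
Here P = 'Q(n)' and Q = 'P(n)'.

If not (Q(n)), then not (P(n)).


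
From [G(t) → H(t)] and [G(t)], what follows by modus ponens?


Modus ponens: from (P → Q) and P, infer Q.
P = 'G(t)' is asserted, and P → Q holds, so Q follows.

H(t).


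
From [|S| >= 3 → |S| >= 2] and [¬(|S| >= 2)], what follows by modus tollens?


Modus tollens: from (P → Q) and ¬Q, infer ¬P.
Q = '|S| >= 2' is denied; since P → Q, P must also fail.

Not (|S| >= 3).


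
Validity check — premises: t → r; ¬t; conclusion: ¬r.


This is denying the antecedent (fallacy). There exist truth assignments where the premises are all true but the conclusion is false.

Invalid.


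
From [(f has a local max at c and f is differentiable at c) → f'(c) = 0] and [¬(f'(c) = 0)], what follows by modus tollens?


Modus tollens: from (P → Q) and ¬Q, infer ¬P.
Q = 'f'(c) = 0' is denied; since P → Q, P must also fail.

Not ((f has a local max at c and f is differentiable at c)).


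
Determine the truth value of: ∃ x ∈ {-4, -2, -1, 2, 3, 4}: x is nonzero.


Evaluate the predicate on each element: -4:T, -2:T, -1:T, 2:T, 3:T, 4:T.
Witness x = -4 satisfies the predicate.

T


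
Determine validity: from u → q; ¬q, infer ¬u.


This matches the form of modus tollens: the conclusion follows in every model of the premises.

Valid.


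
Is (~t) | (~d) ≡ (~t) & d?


Compare truth tables:
d | t | φ | ψ
-------------
False | False | True | False
True | False | True | True
False | True | True | False
True | True | False | False
They differ at row 1 (d=False, t=False): φ=True but ψ=False.

No, they are not logically equivalent.


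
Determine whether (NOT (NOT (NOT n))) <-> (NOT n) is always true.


Build the truth table over {n}:
n | φ
-----
F | T
T | T
Every row evaluates to true.

Yes, it is a tautology.


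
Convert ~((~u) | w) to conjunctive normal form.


Step 1: Apply De Morgan: ¬((¬u) ∨ w) = ¬(¬u) ∧ ¬w.
Step 2: Eliminate any double negations (¬¬X = X).

u & (~w)


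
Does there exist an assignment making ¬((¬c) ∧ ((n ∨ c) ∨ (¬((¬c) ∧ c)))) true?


Search for a satisfying assignment over {c, n}.
Try c=T, n=F: the formula evaluates to T.
A satisfying assignment exists.

Satisfiable.


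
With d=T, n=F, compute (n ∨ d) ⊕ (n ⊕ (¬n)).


Substitute d=T, n=F:
n ∨ d = F ∨ T = T
¬n = T
n ⊕ (¬n) = F ⊕ T = T
(n ∨ d) ⊕ (n ⊕ (¬n)) = T ⊕ T = F

F


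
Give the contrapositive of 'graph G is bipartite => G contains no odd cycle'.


The contrapositive of (P → Q) is (¬Q → ¬P); it is logically equivalent to the original.
Here P = 'graph G is bipartite' and Q = 'G contains no odd cycle'.

If not (G contains no odd cycle), then not (graph G is bipartite).


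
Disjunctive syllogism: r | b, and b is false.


Disjunctive syllogism: from (P ∨ Q) and ¬P, infer Q.
One disjunct, 'b', is ruled out; the other must hold.

r


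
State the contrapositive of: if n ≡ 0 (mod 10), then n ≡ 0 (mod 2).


The contrapositive of (P → Q) is (¬Q → ¬P); it is logically equivalent to the original.
Here P = 'n ≡ 0 (mod 10)' and Q = 'n ≡ 0 (mod 2)'.

If not (n ≡ 0 (mod 2)), then not (n ≡ 0 (mod 10)).


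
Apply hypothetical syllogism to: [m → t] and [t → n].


Hypothetical syllogism: from (P → Q) and (Q → R), infer (P → R).
Chain the two implications through the shared middle term 't'.

m → n


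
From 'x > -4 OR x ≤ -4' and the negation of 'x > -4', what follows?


Disjunctive syllogism: from (P ∨ Q) and ¬P, infer Q.
One disjunct, 'x > -4', is ruled out; the other must hold.

x ≤ -4


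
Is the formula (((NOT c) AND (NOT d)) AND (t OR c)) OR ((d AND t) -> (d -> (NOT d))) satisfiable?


Search for a satisfying assignment over {c, d, t}.
Try c=F, d=F, t=F: the formula evaluates to T.
A satisfying assignment exists.

Satisfiable.


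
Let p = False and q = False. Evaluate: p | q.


Disjunction is false only when both operands are false.
Substitute: p=False, q=False.
False | False evaluates to False.

False


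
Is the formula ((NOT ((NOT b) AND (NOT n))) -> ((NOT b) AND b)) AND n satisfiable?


Check all 4 assignments over {b, n}:
b | n | φ
---------
F | F | F
T | F | F
F | T | F
T | T | F
No assignment makes the formula true.

Unsatisfiable.


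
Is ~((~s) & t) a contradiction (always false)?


Truth table over {s, t}:
s | t | φ
---------
False | False | True
True | False | True
False | True | False
True | True | True
Satisfying assignment at row 1: s=False, t=False gives True.

No, it is not a contradiction.


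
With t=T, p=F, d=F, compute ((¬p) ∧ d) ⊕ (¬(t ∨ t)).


Substitute t=T, p=F, d=F:
¬p = T
(¬p) ∧ d = T ∧ F = F
t ∨ t = T ∨ T = T
¬(t ∨ t) = F
((¬p) ∧ d) ⊕ (¬(t ∨ t)) = F ⊕ F = F

F


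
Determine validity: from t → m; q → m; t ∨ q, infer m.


This matches the form of proof by cases: the conclusion follows in every model of the premises.

Valid.


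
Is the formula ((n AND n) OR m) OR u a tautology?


Build the truth table over {m, n, u}:
m | n | u | φ
-------------
F | F | F | F
T | F | F | T
F | T | F | T
T | T | F | T
F | F | T | T
T | F | T | T
F | T | T | T
T | T | T | T
Counterexample at row 1: with m=F, n=F, u=F, the formula is F.

No, it is not a tautology.


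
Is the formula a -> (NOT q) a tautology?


Build the truth table over {a, q}:
a | q | φ
---------
F | F | T
T | F | T
F | T | T
T | T | F
Counterexample at row 4: with a=T, q=T, the formula is F.

No, it is not a tautology.


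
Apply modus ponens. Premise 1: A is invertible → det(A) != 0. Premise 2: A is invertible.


Modus ponens: from (P → Q) and P, infer Q.
P = 'A is invertible' is asserted, and P → Q holds, so Q follows.

det(A) != 0.


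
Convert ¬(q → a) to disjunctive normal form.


Step 1: Rewrite implication then negate: ¬(¬q ∨ a) = q ∧ ¬a.

q ∧ (¬a)


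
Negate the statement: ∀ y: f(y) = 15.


¬(∀ x: φ) = ∃ x: ¬φ, and ¬(∃ x: φ) = ∀ x: ¬φ.
Apply to the universal statement.

∃ y: ¬(f(y) = 15)


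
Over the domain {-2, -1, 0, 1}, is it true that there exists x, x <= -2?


Evaluate the predicate on each element: -2:T, -1:F, 0:F, 1:F.
Witness x = -2 satisfies the predicate.

T


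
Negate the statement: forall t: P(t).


¬(forall x: φ) = exists x: ¬φ, and ¬(exists x: φ) = forall x: ¬φ.
Apply to the universal statement.

exists t: ~(P(t))


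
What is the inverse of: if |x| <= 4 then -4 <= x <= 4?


The inverse of (P → Q) is (¬P → ¬Q). It is equivalent to the converse, not to the original.
Here P = '|x| <= 4' and Q = '-4 <= x <= 4'.

If not (|x| <= 4), then not (-4 <= x <= 4).


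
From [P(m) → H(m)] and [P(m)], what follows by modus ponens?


Modus ponens: from (P → Q) and P, infer Q.
P = 'P(m)' is asserted, and P → Q holds, so Q follows.

H(m).


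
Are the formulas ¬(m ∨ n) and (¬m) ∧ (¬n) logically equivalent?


Compare truth tables:
m | n | φ | ψ
-------------
F | F | T | T
T | F | F | F
F | T | F | F
T | T | F | F
The columns φ and ψ agree on every row.

Yes, they are logically equivalent.


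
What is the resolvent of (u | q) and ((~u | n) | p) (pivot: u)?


The clauses contain complementary literals u and ~u.
Resolution eliminates this pair and disjoins the remaining literals (merging duplicates).

((q | p) | n)


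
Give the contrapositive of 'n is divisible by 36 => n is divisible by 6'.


The contrapositive of (P → Q) is (¬Q → ¬P); it is logically equivalent to the original.
Here P = 'n is divisible by 36' and Q = 'n is divisible by 6'.

If not (n is divisible by 6), then not (n is divisible by 36).


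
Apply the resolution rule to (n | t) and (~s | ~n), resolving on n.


The clauses contain complementary literals n and ~n.
Resolution eliminates this pair and disjoins the remaining literals (merging duplicates).

(t | ~s)


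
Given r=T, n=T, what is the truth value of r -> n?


Implication is false only when antecedent is true and consequent is false.
Substitute: r=T, n=T.
T -> T evaluates to T.

T


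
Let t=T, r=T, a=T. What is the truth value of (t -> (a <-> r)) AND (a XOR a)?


Substitute t=T, r=T, a=T:
a <-> r = T <-> T = T
t -> (a <-> r) = T -> T = T
a XOR a = T XOR T = F
(t -> (a <-> r)) AND (a XOR a) = T AND F = F

F


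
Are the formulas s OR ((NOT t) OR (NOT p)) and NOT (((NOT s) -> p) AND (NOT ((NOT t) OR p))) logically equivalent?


Compare truth tables:
p | s | t | φ | ψ
-----------------
F | F | F | T | T
T | F | F | T | T
F | T | F | T | T
T | T | F | T | T
F | F | T | T | T
T | F | T | F | T
F | T | T | T | F
T | T | T | T | T
They differ at row 6 (p=T, s=F, t=T): φ=F but ψ=T.

No, they are not logically equivalent.


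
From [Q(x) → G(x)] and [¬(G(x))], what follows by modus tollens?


Modus tollens: from (P → Q) and ¬Q, infer ¬P.
Q = 'G(x)' is denied; since P → Q, P must also fail.

Not (Q(x)).


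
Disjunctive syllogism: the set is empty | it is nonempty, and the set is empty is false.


Disjunctive syllogism: from (P ∨ Q) and ¬P, infer Q.
One disjunct, 'the set is empty', is ruled out; the other must hold.

it is nonempty


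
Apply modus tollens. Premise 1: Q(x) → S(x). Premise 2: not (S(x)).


Modus tollens: from (P → Q) and ¬Q, infer ¬P.
Q = 'S(x)' is denied; since P → Q, P must also fail.

Not (Q(x)).


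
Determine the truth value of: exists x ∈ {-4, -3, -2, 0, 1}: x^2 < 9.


Evaluate the predicate on each element: -4:False, -3:False, -2:True, 0:True, 1:True.
Witness x = -2 satisfies the predicate.

True


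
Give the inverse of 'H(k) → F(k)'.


The inverse of (P → Q) is (¬P → ¬Q). It is equivalent to the converse, not to the original.
Here P = 'H(k)' and Q = 'F(k)'.

If not (H(k)), then not (F(k)).


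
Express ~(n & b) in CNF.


Step 1: Apply De Morgan: ¬(n ∧ b) = ¬n ∨ ¬b.

(~n) | (~b)


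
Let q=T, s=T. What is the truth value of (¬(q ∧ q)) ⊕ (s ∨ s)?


Substitute q=T, s=T:
q ∧ q = T ∧ T = T
¬(q ∧ q) = F
s ∨ s = T ∨ T = T
(¬(q ∧ q)) ⊕ (s ∨ s) = F ⊕ T = T

T


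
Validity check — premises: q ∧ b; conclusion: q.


This matches the form of conjunction elimination: the conclusion follows in every model of the premises.

Valid.


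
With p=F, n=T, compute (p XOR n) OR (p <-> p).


Substitute p=F, n=T:
p XOR n = F XOR T = T
p <-> p = F <-> F = T
(p XOR n) OR (p <-> p) = T OR T = T

T


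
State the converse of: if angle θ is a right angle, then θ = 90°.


The converse of (P → Q) is (Q → P). It is not in general equivalent to the original.
Here P = 'angle θ is a right angle' and Q = 'θ = 90°'.

If θ = 90°, then angle θ is a right angle.


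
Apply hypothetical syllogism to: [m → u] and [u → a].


Hypothetical syllogism: from (P → Q) and (Q → R), infer (P → R).
Chain the two implications through the shared middle term 'u'.

m → a


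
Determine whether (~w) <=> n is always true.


Build the truth table over {n, w}:
n | w | φ
---------
False | False | False
True | False | True
False | True | True
True | True | False
Counterexample at row 1: with n=False, w=False, the formula is False.

No, it is not a tautology.


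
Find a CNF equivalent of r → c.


Step 1: Rewrite r → c as ¬r ∨ c.

(¬r) ∨ c


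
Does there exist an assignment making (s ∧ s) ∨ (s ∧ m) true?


Search for a satisfying assignment over {m, s}.
Try m=F, s=T: the formula evaluates to T.
A satisfying assignment exists.

Satisfiable.


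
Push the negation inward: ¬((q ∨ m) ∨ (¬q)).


De Morgan: the negation of a disjunction is the conjunction of the negations.
Distribute ¬ across ∨, flipping it to ∧, and negate each literal.

((¬q) ∧ (¬m)) ∧ q


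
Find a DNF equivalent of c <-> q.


Step 1: c ↔ q is true exactly when both agree: (c ∧ q) ∨ (¬c ∧ ¬q).

(c AND q) OR ((NOT c) AND (NOT q))


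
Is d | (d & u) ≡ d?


Compare truth tables:
d | u | φ | ψ
-------------
False | False | False | False
True | False | True | True
False | True | False | False
True | True | True | True
The columns φ and ψ agree on every row.

Yes, they are logically equivalent.


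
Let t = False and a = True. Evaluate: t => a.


Implication is false only when antecedent is true and consequent is false.
Substitute: t=False, a=True.
False => True evaluates to True.

True


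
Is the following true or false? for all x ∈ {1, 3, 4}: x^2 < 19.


Evaluate the predicate on each element: 1:T, 3:T, 4:T.
Every element satisfies the predicate.

T


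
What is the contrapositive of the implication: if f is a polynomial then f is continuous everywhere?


The contrapositive of (P → Q) is (¬Q → ¬P); it is logically equivalent to the original.
Here P = 'f is a polynomial' and Q = 'f is continuous everywhere'.

If not (f is continuous everywhere), then not (f is a polynomial).


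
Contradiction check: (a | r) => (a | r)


Truth table over {a, r}:
a | r | φ
---------
False | False | True
True | False | True
False | True | True
True | True | True
Satisfying assignment at row 1: a=False, r=False gives True.

No, it is not a contradiction.


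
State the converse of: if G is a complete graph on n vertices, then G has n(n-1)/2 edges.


The converse of (P → Q) is (Q → P). It is not in general equivalent to the original.
Here P = 'G is a complete graph on n vertices' and Q = 'G has n(n-1)/2 edges'.

If G has n(n-1)/2 edges, then G is a complete graph on n vertices.


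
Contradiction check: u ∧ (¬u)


Truth table over {u}:
u | φ
-----
F | F
T | F
Every row is false.

Yes, it is a contradiction.


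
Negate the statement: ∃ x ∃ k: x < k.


Negation flips each quantifier (∀↔∃) and negates the inner predicate.
¬(∃ x ∃ k: φ) = ∀ x ∀ k: ¬φ.

∀ x ∀ k: ¬(x < k)


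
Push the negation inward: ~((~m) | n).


De Morgan: the negation of a disjunction is the conjunction of the negations.
Distribute ~ across |, flipping it to &, and negate each literal.

m & (~n)


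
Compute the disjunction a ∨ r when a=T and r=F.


Disjunction is false only when both operands are false.
Substitute: a=T, r=F.
T ∨ F evaluates to T.

T


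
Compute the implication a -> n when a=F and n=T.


Implication is false only when antecedent is true and consequent is false.
Substitute: a=F, n=T.
F -> T evaluates to T.

T


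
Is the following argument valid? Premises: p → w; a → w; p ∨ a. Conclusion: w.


This matches the form of proof by cases: the conclusion follows in every model of the premises.

Valid.


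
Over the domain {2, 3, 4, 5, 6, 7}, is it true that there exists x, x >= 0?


Evaluate the predicate on each element: 2:T, 3:T, 4:T, 5:T, 6:T, 7:T.
Witness x = 2 satisfies the predicate.

T


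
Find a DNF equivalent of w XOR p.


Step 1: w ⊕ p is true exactly when they disagree: (w ∧ ¬p) ∨ (¬w ∧ p).

(w AND (NOT p)) OR ((NOT w) AND p)


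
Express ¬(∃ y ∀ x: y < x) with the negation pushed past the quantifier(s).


Negation flips each quantifier (∀↔∃) and negates the inner predicate.
¬(∃ y ∀ x: φ) = ∀ y ∃ x: ¬φ.

∀ y ∃ x: ¬(y < x)


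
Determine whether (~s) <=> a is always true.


Build the truth table over {a, s}:
a | s | φ
---------
False | False | False
True | False | True
False | True | True
True | True | False
Counterexample at row 1: with a=False, s=False, the formula is False.

No, it is not a tautology.


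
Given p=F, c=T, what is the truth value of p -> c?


Implication is false only when antecedent is true and consequent is false.
Substitute: p=F, c=T.
F -> T evaluates to T.

T


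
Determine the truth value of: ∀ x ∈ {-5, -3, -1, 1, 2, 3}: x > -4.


Evaluate the predicate on each element: -5:F, -3:T, -1:T, 1:T, 2:T, 3:T.
Counterexample x = -5 fails the predicate.

F


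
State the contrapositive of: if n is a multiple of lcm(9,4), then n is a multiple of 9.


The contrapositive of (P → Q) is (¬Q → ¬P); it is logically equivalent to the original.
Here P = 'n is a multiple of lcm(9,4)' and Q = 'n is a multiple of 9'.

If not (n is a multiple of 9), then not (n is a multiple of lcm(9,4)).


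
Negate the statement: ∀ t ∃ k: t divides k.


Negation flips each quantifier (∀↔∃) and negates the inner predicate.
¬(∀ t ∃ k: φ) = ∃ t ∀ k: ¬φ.

∃ t ∀ k: ¬(t divides k)


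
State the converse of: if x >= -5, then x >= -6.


The converse of (P → Q) is (Q → P). It is not in general equivalent to the original.
Here P = 'x >= -5' and Q = 'x >= -6'.

If x >= -6, then x >= -5.


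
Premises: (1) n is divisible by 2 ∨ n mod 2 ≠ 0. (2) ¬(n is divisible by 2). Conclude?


Disjunctive syllogism: from (P ∨ Q) and ¬P, infer Q.
One disjunct, 'n is divisible by 2', is ruled out; the other must hold.

n mod 2 ≠ 0


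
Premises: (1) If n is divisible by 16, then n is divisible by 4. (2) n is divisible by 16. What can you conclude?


Modus ponens: from (P → Q) and P, infer Q.
P = 'n is divisible by 16' is asserted, and P → Q holds, so Q follows.

n is divisible by 4.


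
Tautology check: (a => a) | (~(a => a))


Build the truth table over {a}:
a | φ
-----
False | True
True | True
Every row evaluates to true.

Yes, it is a tautology.


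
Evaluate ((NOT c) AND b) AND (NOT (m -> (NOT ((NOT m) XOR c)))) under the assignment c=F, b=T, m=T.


Substitute c=F, b=T, m=T:
NOT c = T
(NOT c) AND b = T AND T = T
NOT m = F
(NOT m) XOR c = F XOR F = F
NOT ((NOT m) XOR c) = T
m -> (NOT ((NOT m) XOR c)) = T -> T = T
NOT (m -> (NOT ((NOT m) XOR c))) = F
((NOT c) AND b) AND (NOT (m -> (NOT ((NOT m) XOR c)))) = T AND F = F

F


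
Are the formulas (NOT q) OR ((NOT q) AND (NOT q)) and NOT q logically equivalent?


Compare truth tables:
q | φ | ψ
---------
F | T | T
T | F | F
The columns φ and ψ agree on every row.

Yes, they are logically equivalent.


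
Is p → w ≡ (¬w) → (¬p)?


Compare truth tables:
p | w | φ | ψ
-------------
F | F | T | T
T | F | F | F
F | T | T | T
T | T | T | T
The columns φ and ψ agree on every row.

Yes, they are logically equivalent.


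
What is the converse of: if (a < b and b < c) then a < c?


The converse of (P → Q) is (Q → P). It is not in general equivalent to the original.
Here P = '(a < b and b < c)' and Q = 'a < c'.

If a < c, then (a < b and b < c).


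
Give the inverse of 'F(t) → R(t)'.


The inverse of (P → Q) is (¬P → ¬Q). It is equivalent to the converse, not to the original.
Here P = 'F(t)' and Q = 'R(t)'.

If not (F(t)), then not (R(t)).


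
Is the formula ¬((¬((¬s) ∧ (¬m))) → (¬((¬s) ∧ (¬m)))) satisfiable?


Check all 4 assignments over {m, s}:
m | s | φ
---------
F | F | F
T | F | F
F | T | F
T | T | F
No assignment makes the formula true.

Unsatisfiable.


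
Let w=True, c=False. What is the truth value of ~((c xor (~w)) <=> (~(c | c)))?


Substitute w=True, c=False:
~w = False
c xor (~w) = False xor False = False
c | c = False | False = False
~(c | c) = True
(c xor (~w)) <=> (~(c | c)) = False <=> True = False
~((c xor (~w)) <=> (~(c | c))) = True

True


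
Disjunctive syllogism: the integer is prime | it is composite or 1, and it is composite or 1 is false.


Disjunctive syllogism: from (P ∨ Q) and ¬P, infer Q.
One disjunct, 'it is composite or 1', is ruled out; the other must hold.

the integer is prime


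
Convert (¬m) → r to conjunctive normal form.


Step 1: Rewrite (¬m) → r as ¬(¬m) ∨ r.
Step 2: Eliminate any double negations (¬¬X = X).

m ∨ r


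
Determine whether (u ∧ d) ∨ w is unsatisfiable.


Truth table over {d, u, w}:
d | u | w | φ
-------------
F | F | F | F
T | F | F | F
F | T | F | F
T | T | F | T
F | F | T | T
T | F | T | T
F | T | T | T
T | T | T | T
Satisfying assignment at row 4: d=T, u=T, w=F gives T.

No, it is not a contradiction.


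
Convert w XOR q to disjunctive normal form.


Step 1: w ⊕ q is true exactly when they disagree: (w ∧ ¬q) ∨ (¬w ∧ q).

(w AND (NOT q)) OR ((NOT w) AND q)


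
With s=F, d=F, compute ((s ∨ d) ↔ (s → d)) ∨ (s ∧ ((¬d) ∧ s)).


Substitute s=F, d=F:
s ∨ d = F ∨ F = F
s → d = F → F = T
(s ∨ d) ↔ (s → d) = F ↔ T = F
¬d = T
(¬d) ∧ s = T ∧ F = F
s ∧ ((¬d) ∧ s) = F ∧ F = F
((s ∨ d) ↔ (s → d)) ∨ (s ∧ ((¬d) ∧ s)) = F ∨ F = F

F


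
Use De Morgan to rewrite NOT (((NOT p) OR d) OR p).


De Morgan: the negation of a disjunction is the conjunction of the negations.
Distribute NOT across OR, flipping it to AND, and negate each literal.

(p AND (NOT d)) AND (NOT p)


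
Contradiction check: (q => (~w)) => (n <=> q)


Truth table over {n, q, w}:
n | q | w | φ
-------------
False | False | False | True
True | False | False | False
False | True | False | False
True | True | False | True
False | False | True | True
True | False | True | False
False | True | True | True
True | True | True | True
Satisfying assignment at row 1: n=False, q=False, w=False gives True.

No, it is not a contradiction.


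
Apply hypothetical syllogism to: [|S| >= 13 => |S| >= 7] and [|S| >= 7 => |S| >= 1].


Hypothetical syllogism: from (P → Q) and (Q → R), infer (P → R).
Chain the two implications through the shared middle term '|S| >= 7'.

|S| >= 13 => |S| >= 1


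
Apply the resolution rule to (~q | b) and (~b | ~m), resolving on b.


The clauses contain complementary literals b and ~b.
Resolution eliminates this pair and disjoins the remaining literals (merging duplicates).

(~q | ~m)


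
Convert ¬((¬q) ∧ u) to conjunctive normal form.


Step 1: Apply De Morgan: ¬((¬q) ∧ u) = ¬(¬q) ∨ ¬u.
Step 2: Eliminate any double negations (¬¬X = X).

q ∨ (¬u)


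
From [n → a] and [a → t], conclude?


Hypothetical syllogism: from (P → Q) and (Q → R), infer (P → R).
Chain the two implications through the shared middle term 'a'.

n → t


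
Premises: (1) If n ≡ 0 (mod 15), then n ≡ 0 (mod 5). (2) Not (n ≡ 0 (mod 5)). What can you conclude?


Modus tollens: from (P → Q) and ¬Q, infer ¬P.
Q = 'n ≡ 0 (mod 5)' is denied; since P → Q, P must also fail.

Not (n ≡ 0 (mod 15)).


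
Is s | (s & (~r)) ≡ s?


Compare truth tables:
r | s | φ | ψ
-------------
False | False | False | False
True | False | False | False
False | True | True | True
True | True | True | True
The columns φ and ψ agree on every row.

Yes, they are logically equivalent.


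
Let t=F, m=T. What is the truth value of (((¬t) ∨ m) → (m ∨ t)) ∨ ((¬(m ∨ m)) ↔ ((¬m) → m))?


Substitute t=F, m=T:
¬t = T
(¬t) ∨ m = T ∨ T = T
m ∨ t = T ∨ F = T
((¬t) ∨ m) → (m ∨ t) = T → T = T
m ∨ m = T ∨ T = T
¬(m ∨ m) = F
¬m = F
(¬m) → m = F → T = T
(¬(m ∨ m)) ↔ ((¬m) → m) = F ↔ T = F
(((¬t) ∨ m) → (m ∨ t)) ∨ ((¬(m ∨ m)) ↔ ((¬m) → m)) = T ∨ F = T

T


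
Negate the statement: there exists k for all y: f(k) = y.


Negation flips each quantifier (∀↔∃) and negates the inner predicate.
¬(there exists k for all y: φ) = for all k there exists y: ¬φ.

for all k there exists y: NOT(f(k) = y)


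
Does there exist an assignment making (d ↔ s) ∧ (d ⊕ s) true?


Check all 4 assignments over {d, s}:
d | s | φ
---------
F | F | F
T | F | F
F | T | F
T | T | F
No assignment makes the formula true.

Unsatisfiable.


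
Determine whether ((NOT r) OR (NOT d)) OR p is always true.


Build the truth table over {d, p, r}:
d | p | r | φ
-------------
F | F | F | T
T | F | F | T
F | T | F | T
T | T | F | T
F | F | T | T
T | F | T | F
F | T | T | T
T | T | T | T
Counterexample at row 6: with d=T, p=F, r=T, the formula is F.

No, it is not a tautology.


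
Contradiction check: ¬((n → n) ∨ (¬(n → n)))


Truth table over {n}:
n | φ
-----
F | F
T | F
Every row is false.

Yes, it is a contradiction.


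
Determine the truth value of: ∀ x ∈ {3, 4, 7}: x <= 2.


Evaluate the predicate on each element: 3:F, 4:F, 7:F.
Counterexample x = 3 fails the predicate.

F


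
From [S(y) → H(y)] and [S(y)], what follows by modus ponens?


Modus ponens: from (P → Q) and P, infer Q.
P = 'S(y)' is asserted, and P → Q holds, so Q follows.

H(y).


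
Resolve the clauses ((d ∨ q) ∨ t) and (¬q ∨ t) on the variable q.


The clauses contain complementary literals q and ¬q.
Resolution eliminates this pair and disjoins the remaining literals (merging duplicates).

(t ∨ d)


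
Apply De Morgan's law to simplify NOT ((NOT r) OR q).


De Morgan: the negation of a disjunction is the conjunction of the negations.
Distribute NOT across OR, flipping it to AND, and negate each literal.

r AND (NOT q)


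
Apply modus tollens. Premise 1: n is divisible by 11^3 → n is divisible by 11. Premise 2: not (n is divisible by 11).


Modus tollens: from (P → Q) and ¬Q, infer ¬P.
Q = 'n is divisible by 11' is denied; since P → Q, P must also fail.

Not (n is divisible by 11^3).


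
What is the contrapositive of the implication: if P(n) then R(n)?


The contrapositive of (P → Q) is (¬Q → ¬P); it is logically equivalent to the original.
Here P = 'P(n)' and Q = 'R(n)'.

If not (R(n)), then not (P(n)).


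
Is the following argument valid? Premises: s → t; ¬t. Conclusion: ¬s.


This matches the form of modus tollens: the conclusion follows in every model of the premises.

Valid.


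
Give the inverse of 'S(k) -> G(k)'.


The inverse of (P → Q) is (¬P → ¬Q). It is equivalent to the converse, not to the original.
Here P = 'S(k)' and Q = 'G(k)'.

If not (S(k)), then not (G(k)).


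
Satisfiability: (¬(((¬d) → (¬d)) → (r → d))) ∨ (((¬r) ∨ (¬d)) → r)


Search for a satisfying assignment over {d, r}.
Try d=F, r=T: the formula evaluates to T.
A satisfying assignment exists.

Satisfiable.


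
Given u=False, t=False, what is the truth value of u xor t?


Exclusive or is true when exactly one operand is true.
Substitute: u=False, t=False.
False xor False evaluates to False.

False


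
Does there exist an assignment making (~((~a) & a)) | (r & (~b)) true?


Search for a satisfying assignment over {a, b, r}.
Try a=False, b=False, r=False: the formula evaluates to True.
A satisfying assignment exists.

Satisfiable.


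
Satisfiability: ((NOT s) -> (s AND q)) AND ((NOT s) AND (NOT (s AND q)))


Check all 4 assignments over {q, s}:
q | s | φ
---------
F | F | F
T | F | F
F | T | F
T | T | F
No assignment makes the formula true.

Unsatisfiable.


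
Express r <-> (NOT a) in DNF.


Step 1: r ↔ (¬a) is true exactly when both agree: (r ∧ (¬a)) ∨ (¬r ∧ ¬(¬a)).
Step 2: Eliminate any double negations (¬¬X = X).

(r AND (NOT a)) OR ((NOT r) AND a)


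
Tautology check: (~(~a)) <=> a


Build the truth table over {a}:
a | φ
-----
False | True
True | True
Every row evaluates to true.

Yes, it is a tautology.


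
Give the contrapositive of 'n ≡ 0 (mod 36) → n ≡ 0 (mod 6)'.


The contrapositive of (P → Q) is (¬Q → ¬P); it is logically equivalent to the original.
Here P = 'n ≡ 0 (mod 36)' and Q = 'n ≡ 0 (mod 6)'.

If not (n ≡ 0 (mod 6)), then not (n ≡ 0 (mod 36)).


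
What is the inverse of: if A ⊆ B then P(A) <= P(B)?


The inverse of (P → Q) is (¬P → ¬Q). It is equivalent to the converse, not to the original.
Here P = 'A ⊆ B' and Q = 'P(A) <= P(B)'.

If not (A ⊆ B), then not (P(A) <= P(B)).


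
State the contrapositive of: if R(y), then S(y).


The contrapositive of (P → Q) is (¬Q → ¬P); it is logically equivalent to the original.
Here P = 'R(y)' and Q = 'S(y)'.

If not (S(y)), then not (R(y)).


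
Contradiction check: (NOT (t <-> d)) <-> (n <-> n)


Truth table over {d, n, t}:
d | n | t | φ
-------------
F | F | F | F
T | F | F | T
F | T | F | F
T | T | F | T
F | F | T | T
T | F | T | F
F | T | T | T
T | T | T | F
Satisfying assignment at row 2: d=T, n=F, t=F gives T.

No, it is not a contradiction.


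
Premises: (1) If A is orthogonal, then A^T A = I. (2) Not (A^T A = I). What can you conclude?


Modus tollens: from (P → Q) and ¬Q, infer ¬P.
Q = 'A^T A = I' is denied; since P → Q, P must also fail.

Not (A is orthogonal).


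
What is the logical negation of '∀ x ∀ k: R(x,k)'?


Negation flips each quantifier (∀↔∃) and negates the inner predicate.
¬(∀ x ∀ k: φ) = ∃ x ∃ k: ¬φ.

∃ x ∃ k: ¬(R(x,k))


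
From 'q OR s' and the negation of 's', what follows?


Disjunctive syllogism: from (P ∨ Q) and ¬P, infer Q.
One disjunct, 's', is ruled out; the other must hold.

q


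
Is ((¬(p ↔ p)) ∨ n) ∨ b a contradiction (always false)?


Truth table over {b, n, p}:
b | n | p | φ
-------------
F | F | F | F
T | F | F | T
F | T | F | T
T | T | F | T
F | F | T | F
T | F | T | T
F | T | T | T
T | T | T | T
Satisfying assignment at row 2: b=T, n=F, p=F gives T.

No, it is not a contradiction.


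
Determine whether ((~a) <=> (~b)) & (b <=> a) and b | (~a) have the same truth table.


Compare truth tables:
a | b | φ | ψ
-------------
False | False | True | True
True | False | False | False
False | True | False | True
True | True | True | True
They differ at row 3 (a=False, b=True): φ=False but ψ=True.

No, they are not logically equivalent.


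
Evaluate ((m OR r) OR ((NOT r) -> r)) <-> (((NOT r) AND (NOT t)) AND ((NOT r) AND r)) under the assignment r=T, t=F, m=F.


Substitute r=T, t=F, m=F:
… (earlier sub-steps elided)
NOT r = F
(NOT r) -> r = F -> T = T
(m OR r) OR ((NOT r) -> r) = T OR T = T
NOT r = F
NOT t = T
(NOT r) AND (NOT t) = F AND T = F
NOT r = F
(NOT r) AND r = F AND T = F
((NOT r) AND (NOT t)) AND ((NOT r) AND r) = F AND F = F
((m OR r) OR ((NOT r) -> r)) <-> (((NOT r) AND (NOT t)) AND ((NOT r) AND r)) = T <-> F = F

F


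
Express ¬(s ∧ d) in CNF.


Step 1: Apply De Morgan: ¬(s ∧ d) = ¬s ∨ ¬d.

(¬s) ∨ (¬d)


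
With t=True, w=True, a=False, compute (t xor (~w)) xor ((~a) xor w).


Substitute t=True, w=True, a=False:
~w = False
t xor (~w) = True xor False = True
~a = True
(~a) xor w = True xor True = False
(t xor (~w)) xor ((~a) xor w) = True xor False = True

True


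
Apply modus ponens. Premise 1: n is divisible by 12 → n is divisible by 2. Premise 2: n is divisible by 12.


Modus ponens: from (P → Q) and P, infer Q.
P = 'n is divisible by 12' is asserted, and P → Q holds, so Q follows.

n is divisible by 2.


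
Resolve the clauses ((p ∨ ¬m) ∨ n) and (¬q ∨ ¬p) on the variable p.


The clauses contain complementary literals p and ¬p.
Resolution eliminates this pair and disjoins the remaining literals (merging duplicates).

((¬m ∨ n) ∨ ¬q)


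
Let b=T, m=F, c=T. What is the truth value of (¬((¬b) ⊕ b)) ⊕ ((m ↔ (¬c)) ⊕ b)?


Substitute b=T, m=F, c=T:
¬b = F
(¬b) ⊕ b = F ⊕ T = T
¬((¬b) ⊕ b) = F
¬c = F
m ↔ (¬c) = F ↔ F = T
(m ↔ (¬c)) ⊕ b = T ⊕ T = F
(¬((¬b) ⊕ b)) ⊕ ((m ↔ (¬c)) ⊕ b) = F ⊕ F = F

F


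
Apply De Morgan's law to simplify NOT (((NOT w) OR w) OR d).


De Morgan: the negation of a disjunction is the conjunction of the negations.
Distribute NOT across OR, flipping it to AND, and negate each literal.

(w AND (NOT w)) AND (NOT d)


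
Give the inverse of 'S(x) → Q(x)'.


The inverse of (P → Q) is (¬P → ¬Q). It is equivalent to the converse, not to the original.
Here P = 'S(x)' and Q = 'Q(x)'.

If not (S(x)), then not (Q(x)).


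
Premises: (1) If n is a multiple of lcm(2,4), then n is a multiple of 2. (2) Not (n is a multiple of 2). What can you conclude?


Modus tollens: from (P → Q) and ¬Q, infer ¬P.
Q = 'n is a multiple of 2' is denied; since P → Q, P must also fail.

Not (n is a multiple of lcm(2,4)).


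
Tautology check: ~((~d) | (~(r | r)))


Build the truth table over {d, r}:
d | r | φ
---------
False | False | False
True | False | False
False | True | False
True | True | True
Counterexample at row 1: with d=False, r=False, the formula is False.

No, it is not a tautology.


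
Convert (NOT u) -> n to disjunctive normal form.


Step 1: Rewrite (¬u) → n as ¬(¬u) ∨ n.
Step 2: Eliminate any double negations (¬¬X = X).

u OR n


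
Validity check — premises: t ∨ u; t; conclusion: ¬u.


This is affirming a disjunct (fallacy). There exist truth assignments where the premises are all true but the conclusion is false.

Invalid.


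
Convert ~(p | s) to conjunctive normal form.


Step 1: Apply De Morgan: ¬(p ∨ s) = ¬p ∧ ¬s.

(~p) & (~s)


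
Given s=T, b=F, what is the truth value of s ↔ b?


Biconditional is true when both operands have the same truth value.
Substitute: s=T, b=F.
T ↔ F evaluates to F.

F


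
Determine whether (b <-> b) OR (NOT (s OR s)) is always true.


Build the truth table over {b, s}:
b | s | φ
---------
F | F | T
T | F | T
F | T | T
T | T | T
Every row evaluates to true.

Yes, it is a tautology.


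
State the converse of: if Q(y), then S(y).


The converse of (P → Q) is (Q → P). It is not in general equivalent to the original.
Here P = 'Q(y)' and Q = 'S(y)'.

If S(y), then Q(y).


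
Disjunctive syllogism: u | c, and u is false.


Disjunctive syllogism: from (P ∨ Q) and ¬P, infer Q.
One disjunct, 'u', is ruled out; the other must hold.

c


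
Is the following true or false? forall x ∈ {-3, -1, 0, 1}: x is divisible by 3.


Evaluate the predicate on each element: -3:True, -1:False, 0:True, 1:False.
Counterexample x = -1 fails the predicate.

False


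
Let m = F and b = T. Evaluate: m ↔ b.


Biconditional is true when both operands have the same truth value.
Substitute: m=F, b=T.
F ↔ T evaluates to F.

F


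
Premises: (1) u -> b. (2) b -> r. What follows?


Hypothetical syllogism: from (P → Q) and (Q → R), infer (P → R).
Chain the two implications through the shared middle term 'b'.

u -> r


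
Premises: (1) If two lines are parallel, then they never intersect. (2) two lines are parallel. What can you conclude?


Modus ponens: from (P → Q) and P, infer Q.
P = 'two lines are parallel' is asserted, and P → Q holds, so Q follows.

they never intersect.


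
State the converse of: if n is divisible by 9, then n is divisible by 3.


The converse of (P → Q) is (Q → P). It is not in general equivalent to the original.
Here P = 'n is divisible by 9' and Q = 'n is divisible by 3'.

If n is divisible by 3, then n is divisible by 9.


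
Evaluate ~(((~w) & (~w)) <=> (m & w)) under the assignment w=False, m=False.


Substitute w=False, m=False:
~w = True
~w = True
(~w) & (~w) = True & True = True
m & w = False & False = False
((~w) & (~w)) <=> (m & w) = True <=> False = False
~(((~w) & (~w)) <=> (m & w)) = True

True


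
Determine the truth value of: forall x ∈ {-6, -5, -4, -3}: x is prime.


Evaluate the predicate on each element: -6:False, -5:False, -4:False, -3:False.
Counterexample x = -6 fails the predicate.

False
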